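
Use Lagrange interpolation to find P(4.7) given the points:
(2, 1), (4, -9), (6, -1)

Lagrange interpolation formula:
P(x) = Σ yᵢ × Lᵢ(x)
where Lᵢ(x) = Π_{j≠i} (x - xⱼ)/(xᵢ - xⱼ)

L_0(4.7) = (4.7 - 4)/(2 - 4) × (4.7 - 6)/(2 - 6) = -0.113750
L_1(4.7) = (4.7 - 2)/(4 - 2) × (4.7 - 6)/(4 - 6) = 0.877500
L_2(4.7) = (4.7 - 2)/(6 - 2) × (4.7 - 4)/(6 - 4) = 0.236250

P(4.7) = 1×L_0(4.7) + (-9)×L_1(4.7) + (-1)×L_2(4.7)
P(4.7) = -8.247500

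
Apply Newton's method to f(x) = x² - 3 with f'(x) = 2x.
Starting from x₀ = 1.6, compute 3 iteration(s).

f(x) = x² - 3
f'(x) = 2x
x₀ = 1.6

Newton-Raphson formula: x_{n+1} = x_n - f(x_n)/f'(x_n)

Iteration 1:
  f(1.600000) = -0.440000
  f'(1.600000) = 3.200000
  x_1 = 1.600000 - (-0.440000)/3.200000 = 1.737500
Iteration 2:
  f(1.737500) = 0.018906
  f'(1.737500) = 3.475000
  x_2 = 1.737500 - 0.018906/3.475000 = 1.732059
Iteration 3:
  f(1.732059) = 0.000030
  f'(1.732059) = 3.464119
  x_3 = 1.732059 - 0.000030/3.464119 = 1.732051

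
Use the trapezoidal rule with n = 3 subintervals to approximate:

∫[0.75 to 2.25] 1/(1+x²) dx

f(x) = 1/(1+x²)
a = 0.75, b = 2.25, n = 3
h = (b - a)/n = 0.500000

Trapezoidal rule: (h/2)[f(x₀) + 2f(x₁) + 2f(x₂) + ... + f(xₙ)]

x_0 = 0.7500, f(x_0) = 0.640000, coefficient = 1
x_1 = 1.2500, f(x_1) = 0.390244, coefficient = 2
x_2 = 1.7500, f(x_2) = 0.246154, coefficient = 2
x_3 = 2.2500, f(x_3) = 0.164948, coefficient = 1

I ≈ (0.500000/2) × 2.077744 = 0.519436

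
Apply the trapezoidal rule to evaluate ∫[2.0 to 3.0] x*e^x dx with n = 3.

f(x) = x*e^x
a = 2.0, b = 3.0, n = 3
h = (b - a)/n = 0.333333

Trapezoidal rule: (h/2)[f(x₀) + 2f(x₁) + 2f(x₂) + ... + f(xₙ)]

x_0 = 2.0000, f(x_0) = 14.778112, coefficient = 1
x_1 = 2.3333, f(x_1) = 24.061937, coefficient = 2
x_2 = 2.6667, f(x_2) = 38.378443, coefficient = 2
x_3 = 3.0000, f(x_3) = 60.256611, coefficient = 1

I ≈ (0.333333/2) × 199.915482 = 33.319247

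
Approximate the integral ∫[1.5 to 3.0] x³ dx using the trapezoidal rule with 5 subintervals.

f(x) = x³
a = 1.5, b = 3.0, n = 5
h = (b - a)/n = 0.300000

Trapezoidal rule: (h/2)[f(x₀) + 2f(x₁) + 2f(x₂) + ... + f(xₙ)]

x_0 = 1.5000, f(x_0) = 3.375000, coefficient = 1
x_1 = 1.8000, f(x_1) = 5.832000, coefficient = 2
x_2 = 2.1000, f(x_2) = 9.261000, coefficient = 2
x_3 = 2.4000, f(x_3) = 13.824000, coefficient = 2
x_4 = 2.7000, f(x_4) = 19.683000, coefficient = 2
x_5 = 3.0000, f(x_5) = 27.000000, coefficient = 1

I ≈ (0.300000/2) × 127.575000 = 19.136250
Exact value: 18.984375
Error: 0.151875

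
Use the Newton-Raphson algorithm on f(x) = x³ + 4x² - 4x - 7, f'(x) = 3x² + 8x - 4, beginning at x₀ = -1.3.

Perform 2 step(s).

f(x) = x³ + 4x² - 4x - 7
f'(x) = 3x² + 8x - 4
x₀ = -1.3

Newton-Raphson formula: x_{n+1} = x_n - f(x_n)/f'(x_n)

Iteration 1:
  f(-1.300000) = 2.763000
  f'(-1.300000) = -9.330000
  x_1 = -1.300000 - 2.763000/(-9.330000) = -1.003859
Iteration 2:
  f(-1.003859) = 0.034742
  f'(-1.003859) = -9.007672
  x_2 = -1.003859 - 0.034742/(-9.007672) = -1.000002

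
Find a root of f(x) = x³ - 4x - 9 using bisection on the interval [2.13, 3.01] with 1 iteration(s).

f(x) = x³ - 4x - 9
Initial interval: [2.13, 3.01]

Iteration 1:
  c_1 = (2.130000 + 3.010000)/2 = 2.570000
  f(c_1) = f(2.570000) = -2.305407
  f(a) × f(c) ≥ 0, new interval: [2.570000, 3.010000]

After 1 iteration(s), the approximation is c_1 = 2.570000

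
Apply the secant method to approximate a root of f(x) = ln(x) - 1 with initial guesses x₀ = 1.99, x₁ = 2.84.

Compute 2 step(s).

f(x) = ln(x) - 1
x₀ = 1.99, x₁ = 2.84

Secant formula: x_{n+1} = x_n - f(x_n)(x_n - x_{n-1})/(f(x_n) - f(x_{n-1}))

Iteration 1:
  f(1.990000) = -0.311865
  f(2.840000) = 0.043804
  x_2 = 2.840000 - 0.043804×(2.840000 - 1.990000)/(0.043804 - (-0.311865))
       = 2.735314
Iteration 2:
  f(2.840000) = 0.043804
  f(2.735314) = 0.006246
  x_3 = 2.735314 - 0.006246×(2.735314 - 2.840000)/(0.006246 - 0.043804)
       = 2.717904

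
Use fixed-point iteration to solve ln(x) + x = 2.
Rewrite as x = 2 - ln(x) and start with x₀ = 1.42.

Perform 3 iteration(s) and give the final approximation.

Equation: ln(x) + x = 2
Fixed-point form: x = 2 - ln(x)
x₀ = 1.42

x_1 = g(1.420000) = 1.649343
x_2 = g(1.649343) = 1.499623
x_3 = g(1.499623) = 1.594786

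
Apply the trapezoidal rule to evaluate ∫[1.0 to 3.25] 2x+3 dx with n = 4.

f(x) = 2x+3
a = 1.0, b = 3.25, n = 4
h = (b - a)/n = 0.562500

Trapezoidal rule: (h/2)[f(x₀) + 2f(x₁) + 2f(x₂) + ... + f(xₙ)]

x_0 = 1.0000, f(x_0) = 5.000000, coefficient = 1
x_1 = 1.5625, f(x_1) = 6.125000, coefficient = 2
x_2 = 2.1250, f(x_2) = 7.250000, coefficient = 2
x_3 = 2.6875, f(x_3) = 8.375000, coefficient = 2
x_4 = 3.2500, f(x_4) = 9.500000, coefficient = 1

I ≈ (0.562500/2) × 58.000000 = 16.312500
Exact value: 16.312500
Error: 0.000000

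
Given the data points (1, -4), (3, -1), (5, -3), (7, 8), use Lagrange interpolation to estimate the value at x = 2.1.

Lagrange interpolation formula:
P(x) = Σ yᵢ × Lᵢ(x)
where Lᵢ(x) = Π_{j≠i} (x - xⱼ)/(xᵢ - xⱼ)

L_0(2.1) = (2.1 - 3)/(1 - 3) × (2.1 - 5)/(1 - 5) × (2.1 - 7)/(1 - 7) = 0.266437
L_1(2.1) = (2.1 - 1)/(3 - 1) × (2.1 - 5)/(3 - 5) × (2.1 - 7)/(3 - 7) = 0.976938
L_2(2.1) = (2.1 - 1)/(5 - 1) × (2.1 - 3)/(5 - 3) × (2.1 - 7)/(5 - 7) = -0.303187
L_3(2.1) = (2.1 - 1)/(7 - 1) × (2.1 - 3)/(7 - 3) × (2.1 - 5)/(7 - 5) = 0.059812

P(2.1) = (-4)×L_0(2.1) + (-1)×L_1(2.1) + (-3)×L_2(2.1) + 8×L_3(2.1)
P(2.1) = -0.654625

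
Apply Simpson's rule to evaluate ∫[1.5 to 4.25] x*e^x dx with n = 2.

f(x) = x*e^x
a = 1.5, b = 4.25, n = 2
h = (b - a)/n = 1.375000

Simpson's rule: (h/3)[f(x₀) + 4f(x₁) + 2f(x₂) + ... + f(xₙ)]

x_0 = 1.5000, f(x_0) = 6.722534, coefficient = 1
x_1 = 2.8750, f(x_1) = 50.960594, coefficient = 4
x_2 = 4.2500, f(x_2) = 297.948002, coefficient = 1

I ≈ (1.375000/3) × 508.512913 = 233.068419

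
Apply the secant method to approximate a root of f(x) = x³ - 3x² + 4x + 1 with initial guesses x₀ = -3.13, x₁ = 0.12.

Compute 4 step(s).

f(x) = x³ - 3x² + 4x + 1
x₀ = -3.13, x₁ = 0.12

Secant formula: x_{n+1} = x_n - f(x_n)(x_n - x_{n-1})/(f(x_n) - f(x_{n-1}))

Iteration 1:
  f(-3.130000) = -71.574997
  f(0.120000) = 1.438528
  x_2 = 0.120000 - 1.438528×(0.120000 - (-3.130000))/(1.438528 - (-71.574997))
       = 0.055968
Iteration 2:
  f(0.120000) = 1.438528
  f(0.055968) = 1.214649
  x_3 = 0.055968 - 1.214649×(0.055968 - 0.120000)/(1.214649 - 1.438528)
       = -0.291438
Iteration 3:
  f(0.055968) = 1.214649
  f(-0.291438) = -0.445312
  x_4 = -0.291438 - (-0.445312)×(-0.291438 - 0.055968)/(-0.445312 - 1.214649)
       = -0.198240
Iteration 4:
  f(-0.291438) = -0.445312
  f(-0.198240) = 0.081350
  x_5 = -0.198240 - 0.081350×(-0.198240 - (-0.291438))/(0.081350 - (-0.445312))
       = -0.212636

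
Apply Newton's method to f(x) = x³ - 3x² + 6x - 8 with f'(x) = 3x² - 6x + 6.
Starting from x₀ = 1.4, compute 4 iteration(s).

f(x) = x³ - 3x² + 6x - 8
f'(x) = 3x² - 6x + 6
x₀ = 1.4

Newton-Raphson formula: x_{n+1} = x_n - f(x_n)/f'(x_n)

Iteration 1:
  f(1.400000) = -2.736000
  f'(1.400000) = 3.480000
  x_1 = 1.400000 - (-2.736000)/3.480000 = 2.186207
Iteration 2:
  f(2.186207) = 1.227717
  f'(2.186207) = 7.221260
  x_2 = 2.186207 - 1.227717/7.221260 = 2.016193
Iteration 3:
  f(2.016193) = 0.097947
  f'(2.016193) = 6.097943
  x_3 = 2.016193 - 0.097947/6.097943 = 2.000130
Iteration 4:
  f(2.000130) = 0.000782
  f'(2.000130) = 6.000782
  x_4 = 2.000130 - 0.000782/6.000782 = 2.000000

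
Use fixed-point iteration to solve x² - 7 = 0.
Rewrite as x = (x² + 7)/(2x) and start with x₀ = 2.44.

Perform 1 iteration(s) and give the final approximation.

Equation: x² - 7 = 0
Fixed-point form: x = (x² + 7)/(2x)
x₀ = 2.44

x_1 = g(2.440000) = 2.654426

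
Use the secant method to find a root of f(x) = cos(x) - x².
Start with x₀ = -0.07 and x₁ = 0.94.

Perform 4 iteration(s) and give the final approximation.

f(x) = cos(x) - x²
x₀ = -0.07, x₁ = 0.94

Secant formula: x_{n+1} = x_n - f(x_n)(x_n - x_{n-1})/(f(x_n) - f(x_{n-1}))

Iteration 1:
  f(-0.070000) = 0.992651
  f(0.940000) = -0.293812
  x_2 = 0.940000 - (-0.293812)×(0.940000 - (-0.070000))/(-0.293812 - 0.992651)
       = 0.709329
Iteration 2:
  f(0.940000) = -0.293812
  f(0.709329) = 0.255652
  x_3 = 0.709329 - 0.255652×(0.709329 - 0.940000)/(0.255652 - (-0.293812))
       = 0.816654
Iteration 3:
  f(0.709329) = 0.255652
  f(0.816654) = 0.017739
  x_4 = 0.816654 - 0.017739×(0.816654 - 0.709329)/(0.017739 - 0.255652)
       = 0.824657
Iteration 4:
  f(0.816654) = 0.017739
  f(0.824657) = -0.001250
  x_5 = 0.824657 - (-0.001250)×(0.824657 - 0.816654)/(-0.001250 - 0.017739)
       = 0.824130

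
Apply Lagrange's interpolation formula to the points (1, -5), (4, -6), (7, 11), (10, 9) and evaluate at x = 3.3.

Lagrange interpolation formula:
P(x) = Σ yᵢ × Lᵢ(x)
where Lᵢ(x) = Π_{j≠i} (x - xⱼ)/(xᵢ - xⱼ)

L_0(3.3) = (3.3 - 4)/(1 - 4) × (3.3 - 7)/(1 - 7) × (3.3 - 10)/(1 - 10) = 0.107117
L_1(3.3) = (3.3 - 1)/(4 - 1) × (3.3 - 7)/(4 - 7) × (3.3 - 10)/(4 - 10) = 1.055870
L_2(3.3) = (3.3 - 1)/(7 - 1) × (3.3 - 4)/(7 - 4) × (3.3 - 10)/(7 - 10) = -0.199759
L_3(3.3) = (3.3 - 1)/(10 - 1) × (3.3 - 4)/(10 - 4) × (3.3 - 7)/(10 - 7) = 0.036772

P(3.3) = (-5)×L_0(3.3) + (-6)×L_1(3.3) + 11×L_2(3.3) + 9×L_3(3.3)
P(3.3) = -8.737216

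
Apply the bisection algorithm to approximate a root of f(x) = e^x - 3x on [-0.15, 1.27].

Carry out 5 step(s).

f(x) = e^x - 3x
Initial interval: [-0.15, 1.27]

Iteration 1:
  c_1 = (-0.150000 + 1.270000)/2 = 0.560000
  f(c_1) = f(0.560000) = 0.070673
  f(a) × f(c) ≥ 0, new interval: [0.560000, 1.270000]
Iteration 2:
  c_2 = (0.560000 + 1.270000)/2 = 0.915000
  f(c_2) = f(0.915000) = -0.248225
  f(a) × f(c) < 0, new interval: [0.560000, 0.915000]
Iteration 3:
  c_3 = (0.560000 + 0.915000)/2 = 0.737500
  f(c_3) = f(0.737500) = -0.121798
  f(a) × f(c) < 0, new interval: [0.560000, 0.737500]
Iteration 4:
  c_4 = (0.560000 + 0.737500)/2 = 0.648750
  f(c_4) = f(0.648750) = -0.033102
  f(a) × f(c) < 0, new interval: [0.560000, 0.648750]
Iteration 5:
  c_5 = (0.560000 + 0.648750)/2 = 0.604375
  f(c_5) = f(0.604375) = 0.016983
  f(a) × f(c) ≥ 0, new interval: [0.604375, 0.648750]

After 5 iteration(s), the approximation is c_5 = 0.604375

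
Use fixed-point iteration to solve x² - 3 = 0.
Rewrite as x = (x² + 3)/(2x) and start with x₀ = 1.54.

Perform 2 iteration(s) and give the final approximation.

Equation: x² - 3 = 0
Fixed-point form: x = (x² + 3)/(2x)
x₀ = 1.54

x_1 = g(1.540000) = 1.744026
x_2 = g(1.744026) = 1.732092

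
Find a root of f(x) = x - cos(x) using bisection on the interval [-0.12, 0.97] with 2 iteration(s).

f(x) = x - cos(x)
Initial interval: [-0.12, 0.97]

Iteration 1:
  c_1 = (-0.120000 + 0.970000)/2 = 0.425000
  f(c_1) = f(0.425000) = -0.486039
  f(a) × f(c) ≥ 0, new interval: [0.425000, 0.970000]
Iteration 2:
  c_2 = (0.425000 + 0.970000)/2 = 0.697500
  f(c_2) = f(0.697500) = -0.068950
  f(a) × f(c) ≥ 0, new interval: [0.697500, 0.970000]

After 2 iteration(s), the approximation is c_2 = 0.697500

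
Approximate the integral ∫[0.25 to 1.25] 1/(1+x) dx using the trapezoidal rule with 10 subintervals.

f(x) = 1/(1+x)
a = 0.25, b = 1.25, n = 10
h = (b - a)/n = 0.100000

Trapezoidal rule: (h/2)[f(x₀) + 2f(x₁) + 2f(x₂) + ... + f(xₙ)]

x_0 = 0.2500, f(x_0) = 0.800000, coefficient = 1
x_1 = 0.3500, f(x_1) = 0.740741, coefficient = 2
x_2 = 0.4500, f(x_2) = 0.689655, coefficient = 2
x_3 = 0.5500, f(x_3) = 0.645161, coefficient = 2
x_4 = 0.6500, f(x_4) = 0.606061, coefficient = 2
x_5 = 0.7500, f(x_5) = 0.571429, coefficient = 2
x_6 = 0.8500, f(x_6) = 0.540541, coefficient = 2
x_7 = 0.9500, f(x_7) = 0.512821, coefficient = 2
x_8 = 1.0500, f(x_8) = 0.487805, coefficient = 2
x_9 = 1.1500, f(x_9) = 0.465116, coefficient = 2
x_10 = 1.2500, f(x_10) = 0.444444, coefficient = 1

I ≈ (0.100000/2) × 11.763102 = 0.588155
Exact value: 0.587787
Error: 0.000368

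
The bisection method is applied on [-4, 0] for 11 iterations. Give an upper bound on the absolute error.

Bisection error bound: |error| ≤ (b-a)/2^n
|error| ≤ (0 - (-4))/2^11 = 4/2^11
|error| ≤ 0.0019531250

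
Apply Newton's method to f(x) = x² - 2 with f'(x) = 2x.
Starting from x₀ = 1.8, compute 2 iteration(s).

f(x) = x² - 2
f'(x) = 2x
x₀ = 1.8

Newton-Raphson formula: x_{n+1} = x_n - f(x_n)/f'(x_n)

Iteration 1:
  f(1.800000) = 1.240000
  f'(1.800000) = 3.600000
  x_1 = 1.800000 - 1.240000/3.600000 = 1.455556
Iteration 2:
  f(1.455556) = 0.118642
  f'(1.455556) = 2.911111
  x_2 = 1.455556 - 0.118642/2.911111 = 1.414801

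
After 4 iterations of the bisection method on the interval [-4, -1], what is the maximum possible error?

Bisection error bound: |error| ≤ (b-a)/2^n
|error| ≤ (-1 - (-4))/2^4 = 3/2^4
|error| ≤ 0.1875000000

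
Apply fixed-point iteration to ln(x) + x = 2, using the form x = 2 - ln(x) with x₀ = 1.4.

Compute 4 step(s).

Equation: ln(x) + x = 2
Fixed-point form: x = 2 - ln(x)
x₀ = 1.4

x_1 = g(1.400000) = 1.663528
x_2 = g(1.663528) = 1.491059
x_3 = g(1.491059) = 1.600513
x_4 = g(1.600513) = 1.529676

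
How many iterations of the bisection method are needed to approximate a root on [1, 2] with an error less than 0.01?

We need (b-a)/2^n ≤ 0.01
(2 - 1)/2^n ≤ 0.01
1/2^n ≤ 0.01
2^n ≥ 100
n ≥ log₂(100) = 6.64
n ≥ 7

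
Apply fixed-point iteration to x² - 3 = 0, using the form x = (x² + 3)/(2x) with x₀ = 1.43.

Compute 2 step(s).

Equation: x² - 3 = 0
Fixed-point form: x = (x² + 3)/(2x)
x₀ = 1.43

x_1 = g(1.430000) = 1.763951
x_2 = g(1.763951) = 1.732339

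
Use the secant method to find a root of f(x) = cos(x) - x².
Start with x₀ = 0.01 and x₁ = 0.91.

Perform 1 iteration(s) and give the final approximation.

f(x) = cos(x) - x²
x₀ = 0.01, x₁ = 0.91

Secant formula: x_{n+1} = x_n - f(x_n)(x_n - x_{n-1})/(f(x_n) - f(x_{n-1}))

Iteration 1:
  f(0.010000) = 0.999850
  f(0.910000) = -0.214354
  x_2 = 0.910000 - (-0.214354)×(0.910000 - 0.010000)/(-0.214354 - 0.999850)
       = 0.751115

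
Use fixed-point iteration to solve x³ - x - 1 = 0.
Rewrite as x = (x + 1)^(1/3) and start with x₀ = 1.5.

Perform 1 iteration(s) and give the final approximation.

Equation: x³ - x - 1 = 0
Fixed-point form: x = (x + 1)^(1/3)
x₀ = 1.5

x_1 = g(1.500000) = 1.357209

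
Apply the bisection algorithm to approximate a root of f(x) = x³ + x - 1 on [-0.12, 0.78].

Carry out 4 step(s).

f(x) = x³ + x - 1
Initial interval: [-0.12, 0.78]

Iteration 1:
  c_1 = (-0.120000 + 0.780000)/2 = 0.330000
  f(c_1) = f(0.330000) = -0.634063
  f(a) × f(c) ≥ 0, new interval: [0.330000, 0.780000]
Iteration 2:
  c_2 = (0.330000 + 0.780000)/2 = 0.555000
  f(c_2) = f(0.555000) = -0.274046
  f(a) × f(c) ≥ 0, new interval: [0.555000, 0.780000]
Iteration 3:
  c_3 = (0.555000 + 0.780000)/2 = 0.667500
  f(c_3) = f(0.667500) = -0.035091
  f(a) × f(c) ≥ 0, new interval: [0.667500, 0.780000]
Iteration 4:
  c_4 = (0.667500 + 0.780000)/2 = 0.723750
  f(c_4) = f(0.723750) = 0.102860
  f(a) × f(c) < 0, new interval: [0.667500, 0.723750]

After 4 iteration(s), the approximation is c_4 = 0.723750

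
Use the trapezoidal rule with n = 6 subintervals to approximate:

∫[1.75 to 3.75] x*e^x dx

f(x) = x*e^x
a = 1.75, b = 3.75, n = 6
h = (b - a)/n = 0.333333

Trapezoidal rule: (h/2)[f(x₀) + 2f(x₁) + 2f(x₂) + ... + f(xₙ)]

x_0 = 1.7500, f(x_0) = 10.070555, coefficient = 1
x_1 = 2.0833, f(x_1) = 16.731656, coefficient = 2
x_2 = 2.4167, f(x_2) = 27.087053, coefficient = 2
x_3 = 2.7500, f(x_3) = 43.017238, coefficient = 2
x_4 = 3.0833, f(x_4) = 67.312409, coefficient = 2
x_5 = 3.4167, f(x_5) = 104.097929, coefficient = 2
x_6 = 3.7500, f(x_6) = 159.454058, coefficient = 1

I ≈ (0.333333/2) × 686.017181 = 114.336197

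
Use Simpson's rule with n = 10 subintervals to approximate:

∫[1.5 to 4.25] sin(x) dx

f(x) = sin(x)
a = 1.5, b = 4.25, n = 10
h = (b - a)/n = 0.275000

Simpson's rule: (h/3)[f(x₀) + 4f(x₁) + 2f(x₂) + ... + f(xₙ)]

x_0 = 1.5000, f(x_0) = 0.997495, coefficient = 1
x_1 = 1.7750, f(x_1) = 0.979223, coefficient = 4
x_2 = 2.0500, f(x_2) = 0.887362, coefficient = 2
x_3 = 2.3250, f(x_3) = 0.728817, coefficient = 4
x_4 = 2.6000, f(x_4) = 0.515501, coefficient = 2
x_5 = 2.8750, f(x_5) = 0.263446, coefficient = 4
x_6 = 3.1500, f(x_6) = -0.008407, coefficient = 2
x_7 = 3.4250, f(x_7) = -0.279629, coefficient = 4
x_8 = 3.7000, f(x_8) = -0.529836, coefficient = 2
x_9 = 3.9750, f(x_9) = -0.740227, coefficient = 4
x_10 = 4.2500, f(x_10) = -0.894989, coefficient = 1

I ≈ (0.275000/3) × 5.638268 = 0.516841
Exact value: 0.516825
Error: 0.000017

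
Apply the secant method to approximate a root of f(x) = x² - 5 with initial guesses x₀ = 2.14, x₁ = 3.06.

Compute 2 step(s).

f(x) = x² - 5
x₀ = 2.14, x₁ = 3.06

Secant formula: x_{n+1} = x_n - f(x_n)(x_n - x_{n-1})/(f(x_n) - f(x_{n-1}))

Iteration 1:
  f(2.140000) = -0.420400
  f(3.060000) = 4.363600
  x_2 = 3.060000 - 4.363600×(3.060000 - 2.140000)/(4.363600 - (-0.420400))
       = 2.220846
Iteration 2:
  f(3.060000) = 4.363600
  f(2.220846) = -0.067842
  x_3 = 2.220846 - (-0.067842)×(2.220846 - 3.060000)/(-0.067842 - 4.363600)
       = 2.233693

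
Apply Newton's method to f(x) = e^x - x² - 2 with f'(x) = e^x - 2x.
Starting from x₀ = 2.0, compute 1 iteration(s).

f(x) = e^x - x² - 2
f'(x) = e^x - 2x
x₀ = 2.0

Newton-Raphson formula: x_{n+1} = x_n - f(x_n)/f'(x_n)

Iteration 1:
  f(2.000000) = 1.389056
  f'(2.000000) = 3.389056
  x_1 = 2.000000 - 1.389056/3.389056 = 1.590135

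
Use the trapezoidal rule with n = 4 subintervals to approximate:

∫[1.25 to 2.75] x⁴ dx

f(x) = x⁴
a = 1.25, b = 2.75, n = 4
h = (b - a)/n = 0.375000

Trapezoidal rule: (h/2)[f(x₀) + 2f(x₁) + 2f(x₂) + ... + f(xₙ)]

x_0 = 1.2500, f(x_0) = 2.441406, coefficient = 1
x_1 = 1.6250, f(x_1) = 6.972900, coefficient = 2
x_2 = 2.0000, f(x_2) = 16.000000, coefficient = 2
x_3 = 2.3750, f(x_3) = 31.816650, coefficient = 2
x_4 = 2.7500, f(x_4) = 57.191406, coefficient = 1

I ≈ (0.375000/2) × 169.211914 = 31.727234
Exact value: 30.844922
Error: 0.882312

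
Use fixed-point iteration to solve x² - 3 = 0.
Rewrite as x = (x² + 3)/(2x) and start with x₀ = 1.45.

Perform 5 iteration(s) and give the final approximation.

Equation: x² - 3 = 0
Fixed-point form: x = (x² + 3)/(2x)
x₀ = 1.45

x_1 = g(1.450000) = 1.759483
x_2 = g(1.759483) = 1.732265
x_3 = g(1.732265) = 1.732051
x_4 = g(1.732051) = 1.732051
x_5 = g(1.732051) = 1.732051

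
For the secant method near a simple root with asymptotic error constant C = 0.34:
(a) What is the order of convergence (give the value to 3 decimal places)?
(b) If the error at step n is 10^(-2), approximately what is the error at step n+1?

(a) Secant method has superlinear convergence with order φ = (1+√5)/2 ≈ 1.618.
    This means |e_{n+1}| ≈ C|e_n|^1.618.

(b) With |e_n| = 10^(-2) and C = 0.34:
    |e_{n+1}| ≈ 0.34 × (10^(-2))^1.618 = 0.34 × 10^(-3.24)

(a) ≈ 1.618 (golden ratio); (b) |e_{n+1}| ≈ 1.974e-04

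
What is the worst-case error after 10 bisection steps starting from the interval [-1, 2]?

Bisection error bound: |error| ≤ (b-a)/2^n
|error| ≤ (2 - (-1))/2^10 = 3/2^10
|error| ≤ 0.0029296875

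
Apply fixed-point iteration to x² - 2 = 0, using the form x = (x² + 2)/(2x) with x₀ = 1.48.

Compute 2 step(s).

Equation: x² - 2 = 0
Fixed-point form: x = (x² + 2)/(2x)
x₀ = 1.48

x_1 = g(1.480000) = 1.415676
x_2 = g(1.415676) = 1.414214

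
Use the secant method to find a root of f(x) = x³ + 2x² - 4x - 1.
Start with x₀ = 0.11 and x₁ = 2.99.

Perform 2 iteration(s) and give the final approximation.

f(x) = x³ + 2x² - 4x - 1
x₀ = 0.11, x₁ = 2.99

Secant formula: x_{n+1} = x_n - f(x_n)(x_n - x_{n-1})/(f(x_n) - f(x_{n-1}))

Iteration 1:
  f(0.110000) = -1.414469
  f(2.990000) = 31.651099
  x_2 = 2.990000 - 31.651099×(2.990000 - 0.110000)/(31.651099 - (-1.414469))
       = 0.233200
Iteration 2:
  f(2.990000) = 31.651099
  f(0.233200) = -1.811353
  x_3 = 0.233200 - (-1.811353)×(0.233200 - 2.990000)/(-1.811353 - 31.651099)
       = 0.382428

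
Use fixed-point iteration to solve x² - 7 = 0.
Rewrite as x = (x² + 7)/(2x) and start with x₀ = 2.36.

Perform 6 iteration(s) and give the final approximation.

Equation: x² - 7 = 0
Fixed-point form: x = (x² + 7)/(2x)
x₀ = 2.36

x_1 = g(2.360000) = 2.663051
x_2 = g(2.663051) = 2.645808
x_3 = g(2.645808) = 2.645751
x_4 = g(2.645751) = 2.645751
x_5 = g(2.645751) = 2.645751
x_6 = g(2.645751) = 2.645751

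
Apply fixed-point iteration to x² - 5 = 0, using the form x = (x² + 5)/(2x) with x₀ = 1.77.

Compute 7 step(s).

Equation: x² - 5 = 0
Fixed-point form: x = (x² + 5)/(2x)
x₀ = 1.77

x_1 = g(1.770000) = 2.297429
x_2 = g(2.297429) = 2.236887
x_3 = g(2.236887) = 2.236068
x_4 = g(2.236068) = 2.236068
x_5 = g(2.236068) = 2.236068
x_6 = g(2.236068) = 2.236068
x_7 = g(2.236068) = 2.236068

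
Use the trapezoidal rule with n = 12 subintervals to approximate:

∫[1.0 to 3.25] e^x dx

f(x) = e^x
a = 1.0, b = 3.25, n = 12
h = (b - a)/n = 0.187500

Trapezoidal rule: (h/2)[f(x₀) + 2f(x₁) + 2f(x₂) + ... + f(xₙ)]

x_0 = 1.0000, f(x_0) = 2.718282, coefficient = 1
x_1 = 1.1875, f(x_1) = 3.278874, coefficient = 2
x_2 = 1.3750, f(x_2) = 3.955077, coefficient = 2
x_3 = 1.5625, f(x_3) = 4.770733, coefficient = 2
x_4 = 1.7500, f(x_4) = 5.754603, coefficient = 2
x_5 = 1.9375, f(x_5) = 6.941376, coefficient = 2
x_6 = 2.1250, f(x_6) = 8.372897, coefficient = 2
x_7 = 2.3125, f(x_7) = 10.099642, coefficient = 2
x_8 = 2.5000, f(x_8) = 12.182494, coefficient = 2
x_9 = 2.6875, f(x_9) = 14.694893, coefficient = 2
x_10 = 2.8750, f(x_10) = 17.725424, coefficient = 2
x_11 = 3.0625, f(x_11) = 21.380943, coefficient = 2
x_12 = 3.2500, f(x_12) = 25.790340, coefficient = 1

I ≈ (0.187500/2) × 246.822533 = 23.139612
Exact value: 23.072058
Error: 0.067554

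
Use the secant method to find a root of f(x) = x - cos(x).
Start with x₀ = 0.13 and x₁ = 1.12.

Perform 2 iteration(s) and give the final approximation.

f(x) = x - cos(x)
x₀ = 0.13, x₁ = 1.12

Secant formula: x_{n+1} = x_n - f(x_n)(x_n - x_{n-1})/(f(x_n) - f(x_{n-1}))

Iteration 1:
  f(0.130000) = -0.861562
  f(1.120000) = 0.684318
  x_2 = 1.120000 - 0.684318×(1.120000 - 0.130000)/(0.684318 - (-0.861562))
       = 0.681755
Iteration 2:
  f(1.120000) = 0.684318
  f(0.681755) = -0.094713
  x_3 = 0.681755 - (-0.094713)×(0.681755 - 1.120000)/(-0.094713 - 0.684318)
       = 0.735036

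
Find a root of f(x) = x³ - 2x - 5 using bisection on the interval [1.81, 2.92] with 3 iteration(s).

f(x) = x³ - 2x - 5
Initial interval: [1.81, 2.92]

Iteration 1:
  c_1 = (1.810000 + 2.920000)/2 = 2.365000
  f(c_1) = f(2.365000) = 3.497977
  f(a) × f(c) < 0, new interval: [1.810000, 2.365000]
Iteration 2:
  c_2 = (1.810000 + 2.365000)/2 = 2.087500
  f(c_2) = f(2.087500) = -0.078393
  f(a) × f(c) ≥ 0, new interval: [2.087500, 2.365000]
Iteration 3:
  c_3 = (2.087500 + 2.365000)/2 = 2.226250
  f(c_3) = f(2.226250) = 1.581216
  f(a) × f(c) < 0, new interval: [2.087500, 2.226250]

After 3 iteration(s), the approximation is c_3 = 2.226250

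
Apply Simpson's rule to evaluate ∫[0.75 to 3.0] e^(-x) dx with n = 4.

f(x) = e^(-x)
a = 0.75, b = 3.0, n = 4
h = (b - a)/n = 0.562500

Simpson's rule: (h/3)[f(x₀) + 4f(x₁) + 2f(x₂) + ... + f(xₙ)]

x_0 = 0.7500, f(x_0) = 0.472367, coefficient = 1
x_1 = 1.3125, f(x_1) = 0.269146, coefficient = 4
x_2 = 1.8750, f(x_2) = 0.153355, coefficient = 2
x_3 = 2.4375, f(x_3) = 0.087379, coefficient = 4
x_4 = 3.0000, f(x_4) = 0.049787, coefficient = 1

I ≈ (0.562500/3) × 2.254965 = 0.422806
Exact value: 0.422579
Error: 0.000226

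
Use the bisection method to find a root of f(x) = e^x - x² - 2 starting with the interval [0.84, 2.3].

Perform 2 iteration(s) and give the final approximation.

f(x) = e^x - x² - 2
Initial interval: [0.84, 2.3]

Iteration 1:
  c_1 = (0.840000 + 2.300000)/2 = 1.570000
  f(c_1) = f(1.570000) = 0.341748
  f(a) × f(c) < 0, new interval: [0.840000, 1.570000]
Iteration 2:
  c_2 = (0.840000 + 1.570000)/2 = 1.205000
  f(c_2) = f(1.205000) = -0.115266
  f(a) × f(c) ≥ 0, new interval: [1.205000, 1.570000]

After 2 iteration(s), the approximation is c_2 = 1.205000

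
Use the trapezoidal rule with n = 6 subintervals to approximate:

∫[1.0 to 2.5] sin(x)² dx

f(x) = sin(x)²
a = 1.0, b = 2.5, n = 6
h = (b - a)/n = 0.250000

Trapezoidal rule: (h/2)[f(x₀) + 2f(x₁) + 2f(x₂) + ... + f(xₙ)]

x_0 = 1.0000, f(x_0) = 0.708073, coefficient = 1
x_1 = 1.2500, f(x_1) = 0.900572, coefficient = 2
x_2 = 1.5000, f(x_2) = 0.994996, coefficient = 2
x_3 = 1.7500, f(x_3) = 0.968228, coefficient = 2
x_4 = 2.0000, f(x_4) = 0.826822, coefficient = 2
x_5 = 2.2500, f(x_5) = 0.605398, coefficient = 2
x_6 = 2.5000, f(x_6) = 0.358169, coefficient = 1

I ≈ (0.250000/2) × 9.658275 = 1.207284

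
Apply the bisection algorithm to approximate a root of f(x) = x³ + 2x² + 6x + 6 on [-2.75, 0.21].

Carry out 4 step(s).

f(x) = x³ + 2x² + 6x + 6
Initial interval: [-2.75, 0.21]

Iteration 1:
  c_1 = (-2.750000 + 0.210000)/2 = -1.270000
  f(c_1) = f(-1.270000) = -0.442583
  f(a) × f(c) ≥ 0, new interval: [-1.270000, 0.210000]
Iteration 2:
  c_2 = (-1.270000 + 0.210000)/2 = -0.530000
  f(c_2) = f(-0.530000) = 3.232923
  f(a) × f(c) < 0, new interval: [-1.270000, -0.530000]
Iteration 3:
  c_3 = (-1.270000 + (-0.530000))/2 = -0.900000
  f(c_3) = f(-0.900000) = 1.491000
  f(a) × f(c) < 0, new interval: [-1.270000, -0.900000]
Iteration 4:
  c_4 = (-1.270000 + (-0.900000))/2 = -1.085000
  f(c_4) = f(-1.085000) = 0.567161
  f(a) × f(c) < 0, new interval: [-1.270000, -1.085000]

After 4 iteration(s), the approximation is c_4 = -1.085000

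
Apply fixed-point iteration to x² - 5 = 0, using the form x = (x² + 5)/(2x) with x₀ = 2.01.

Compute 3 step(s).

Equation: x² - 5 = 0
Fixed-point form: x = (x² + 5)/(2x)
x₀ = 2.01

x_1 = g(2.010000) = 2.248781
x_2 = g(2.248781) = 2.236104
x_3 = g(2.236104) = 2.236068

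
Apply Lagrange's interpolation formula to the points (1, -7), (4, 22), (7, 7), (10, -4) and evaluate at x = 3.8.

Lagrange interpolation formula:
P(x) = Σ yᵢ × Lᵢ(x)
where Lᵢ(x) = Π_{j≠i} (x - xⱼ)/(xᵢ - xⱼ)

L_0(3.8) = (3.8 - 4)/(1 - 4) × (3.8 - 7)/(1 - 7) × (3.8 - 10)/(1 - 10) = 0.024494
L_1(3.8) = (3.8 - 1)/(4 - 1) × (3.8 - 7)/(4 - 7) × (3.8 - 10)/(4 - 10) = 1.028741
L_2(3.8) = (3.8 - 1)/(7 - 1) × (3.8 - 4)/(7 - 4) × (3.8 - 10)/(7 - 10) = -0.064296
L_3(3.8) = (3.8 - 1)/(10 - 1) × (3.8 - 4)/(10 - 4) × (3.8 - 7)/(10 - 7) = 0.011062

P(3.8) = (-7)×L_0(3.8) + 22×L_1(3.8) + 7×L_2(3.8) + (-4)×L_3(3.8)
P(3.8) = 21.966519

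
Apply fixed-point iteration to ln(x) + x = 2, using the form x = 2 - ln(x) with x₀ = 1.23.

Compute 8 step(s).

Equation: ln(x) + x = 2
Fixed-point form: x = 2 - ln(x)
x₀ = 1.23

x_1 = g(1.230000) = 1.792986
x_2 = g(1.792986) = 1.416118
x_3 = g(1.416118) = 1.652081
x_4 = g(1.652081) = 1.497964
x_5 = g(1.497964) = 1.595893
x_6 = g(1.595893) = 1.532567
x_7 = g(1.532567) = 1.573056
x_8 = g(1.573056) = 1.546980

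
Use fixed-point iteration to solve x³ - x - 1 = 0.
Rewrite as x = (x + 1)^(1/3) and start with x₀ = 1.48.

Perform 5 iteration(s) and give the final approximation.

Equation: x³ - x - 1 = 0
Fixed-point form: x = (x + 1)^(1/3)
x₀ = 1.48

x_1 = g(1.480000) = 1.353580
x_2 = g(1.353580) = 1.330178
x_3 = g(1.330178) = 1.325754
x_4 = g(1.325754) = 1.324915
x_5 = g(1.324915) = 1.324755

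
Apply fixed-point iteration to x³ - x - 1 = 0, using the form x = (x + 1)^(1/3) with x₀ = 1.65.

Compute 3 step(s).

Equation: x³ - x - 1 = 0
Fixed-point form: x = (x + 1)^(1/3)
x₀ = 1.65

x_1 = g(1.650000) = 1.383828
x_2 = g(1.383828) = 1.335852
x_3 = g(1.335852) = 1.326829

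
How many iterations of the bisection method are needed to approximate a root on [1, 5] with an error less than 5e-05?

We need (b-a)/2^n ≤ 5e-05
(5 - 1)/2^n ≤ 5e-05
4/2^n ≤ 5e-05
2^n ≥ 80000
n ≥ log₂(80000) = 16.29
n ≥ 17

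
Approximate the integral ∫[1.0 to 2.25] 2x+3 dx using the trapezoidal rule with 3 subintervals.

f(x) = 2x+3
a = 1.0, b = 2.25, n = 3
h = (b - a)/n = 0.416667

Trapezoidal rule: (h/2)[f(x₀) + 2f(x₁) + 2f(x₂) + ... + f(xₙ)]

x_0 = 1.0000, f(x_0) = 5.000000, coefficient = 1
x_1 = 1.4167, f(x_1) = 5.833333, coefficient = 2
x_2 = 1.8333, f(x_2) = 6.666667, coefficient = 2
x_3 = 2.2500, f(x_3) = 7.500000, coefficient = 1

I ≈ (0.416667/2) × 37.500000 = 7.812500
Exact value: 7.812500
Error: 0.000000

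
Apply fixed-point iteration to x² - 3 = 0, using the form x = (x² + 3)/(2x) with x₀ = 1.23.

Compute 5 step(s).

Equation: x² - 3 = 0
Fixed-point form: x = (x² + 3)/(2x)
x₀ = 1.23

x_1 = g(1.230000) = 1.834512
x_2 = g(1.834512) = 1.734912
x_3 = g(1.734912) = 1.732053
x_4 = g(1.732053) = 1.732051
x_5 = g(1.732051) = 1.732051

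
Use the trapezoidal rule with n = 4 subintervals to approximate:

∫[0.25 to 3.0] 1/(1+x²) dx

f(x) = 1/(1+x²)
a = 0.25, b = 3.0, n = 4
h = (b - a)/n = 0.687500

Trapezoidal rule: (h/2)[f(x₀) + 2f(x₁) + 2f(x₂) + ... + f(xₙ)]

x_0 = 0.2500, f(x_0) = 0.941176, coefficient = 1
x_1 = 0.9375, f(x_1) = 0.532225, coefficient = 2
x_2 = 1.6250, f(x_2) = 0.274678, coefficient = 2
x_3 = 2.3125, f(x_3) = 0.157538, coefficient = 2
x_4 = 3.0000, f(x_4) = 0.100000, coefficient = 1

I ≈ (0.687500/2) × 2.970059 = 1.020958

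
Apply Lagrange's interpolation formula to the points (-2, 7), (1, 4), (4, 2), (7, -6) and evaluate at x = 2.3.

Lagrange interpolation formula:
P(x) = Σ yᵢ × Lᵢ(x)
where Lᵢ(x) = Π_{j≠i} (x - xⱼ)/(xᵢ - xⱼ)

L_0(2.3) = (2.3 - 1)/(-2 - 1) × (2.3 - 4)/(-2 - 4) × (2.3 - 7)/(-2 - 7) = -0.064117
L_1(2.3) = (2.3 - (-2))/(1 - (-2)) × (2.3 - 4)/(1 - 4) × (2.3 - 7)/(1 - 7) = 0.636241
L_2(2.3) = (2.3 - (-2))/(4 - (-2)) × (2.3 - 1)/(4 - 1) × (2.3 - 7)/(4 - 7) = 0.486537
L_3(2.3) = (2.3 - (-2))/(7 - (-2)) × (2.3 - 1)/(7 - 1) × (2.3 - 4)/(7 - 4) = -0.058660

P(2.3) = 7×L_0(2.3) + 4×L_1(2.3) + 2×L_2(2.3) + (-6)×L_3(2.3)
P(2.3) = 3.421179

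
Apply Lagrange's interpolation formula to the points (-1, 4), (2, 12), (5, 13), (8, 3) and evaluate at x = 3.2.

Lagrange interpolation formula:
P(x) = Σ yᵢ × Lᵢ(x)
where Lᵢ(x) = Π_{j≠i} (x - xⱼ)/(xᵢ - xⱼ)

L_0(3.2) = (3.2 - 2)/(-1 - 2) × (3.2 - 5)/(-1 - 5) × (3.2 - 8)/(-1 - 8) = -0.064000
L_1(3.2) = (3.2 - (-1))/(2 - (-1)) × (3.2 - 5)/(2 - 5) × (3.2 - 8)/(2 - 8) = 0.672000
L_2(3.2) = (3.2 - (-1))/(5 - (-1)) × (3.2 - 2)/(5 - 2) × (3.2 - 8)/(5 - 8) = 0.448000
L_3(3.2) = (3.2 - (-1))/(8 - (-1)) × (3.2 - 2)/(8 - 2) × (3.2 - 5)/(8 - 5) = -0.056000

P(3.2) = 4×L_0(3.2) + 12×L_1(3.2) + 13×L_2(3.2) + 3×L_3(3.2)
P(3.2) = 13.464000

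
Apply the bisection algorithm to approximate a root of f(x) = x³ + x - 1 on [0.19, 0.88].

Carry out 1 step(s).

f(x) = x³ + x - 1
Initial interval: [0.19, 0.88]

Iteration 1:
  c_1 = (0.190000 + 0.880000)/2 = 0.535000
  f(c_1) = f(0.535000) = -0.311870
  f(a) × f(c) ≥ 0, new interval: [0.535000, 0.880000]

After 1 iteration(s), the approximation is c_1 = 0.535000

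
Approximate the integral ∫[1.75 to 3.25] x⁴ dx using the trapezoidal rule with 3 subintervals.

f(x) = x⁴
a = 1.75, b = 3.25, n = 3
h = (b - a)/n = 0.500000

Trapezoidal rule: (h/2)[f(x₀) + 2f(x₁) + 2f(x₂) + ... + f(xₙ)]

x_0 = 1.7500, f(x_0) = 9.378906, coefficient = 1
x_1 = 2.2500, f(x_1) = 25.628906, coefficient = 2
x_2 = 2.7500, f(x_2) = 57.191406, coefficient = 2
x_3 = 3.2500, f(x_3) = 111.566406, coefficient = 1

I ≈ (0.500000/2) × 286.585938 = 71.646484
Exact value: 69.235547
Error: 2.410937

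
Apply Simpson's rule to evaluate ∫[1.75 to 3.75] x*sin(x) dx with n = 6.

f(x) = x*sin(x)
a = 1.75, b = 3.75, n = 6
h = (b - a)/n = 0.333333

Simpson's rule: (h/3)[f(x₀) + 4f(x₁) + 2f(x₂) + ... + f(xₙ)]

x_0 = 1.7500, f(x_0) = 1.721975, coefficient = 1
x_1 = 2.0833, f(x_1) = 1.815632, coefficient = 4
x_2 = 2.4167, f(x_2) = 1.602443, coefficient = 2
x_3 = 2.7500, f(x_3) = 1.049568, coefficient = 4
x_4 = 3.0833, f(x_4) = 0.179531, coefficient = 2
x_5 = 3.4167, f(x_5) = -0.928029, coefficient = 4
x_6 = 3.7500, f(x_6) = -2.143355, coefficient = 1

I ≈ (0.333333/3) × 10.891252 = 1.210139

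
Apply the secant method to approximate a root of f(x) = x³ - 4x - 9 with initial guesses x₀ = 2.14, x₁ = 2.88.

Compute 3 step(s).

f(x) = x³ - 4x - 9
x₀ = 2.14, x₁ = 2.88

Secant formula: x_{n+1} = x_n - f(x_n)(x_n - x_{n-1})/(f(x_n) - f(x_{n-1}))

Iteration 1:
  f(2.140000) = -7.759656
  f(2.880000) = 3.367872
  x_2 = 2.880000 - 3.367872×(2.880000 - 2.140000)/(3.367872 - (-7.759656))
       = 2.656031
Iteration 2:
  f(2.880000) = 3.367872
  f(2.656031) = -0.887158
  x_3 = 2.656031 - (-0.887158)×(2.656031 - 2.880000)/(-0.887158 - 3.367872)
       = 2.702727
Iteration 3:
  f(2.656031) = -0.887158
  f(2.702727) = -0.068201
  x_4 = 2.702727 - (-0.068201)×(2.702727 - 2.656031)/(-0.068201 - (-0.887158))
       = 2.706616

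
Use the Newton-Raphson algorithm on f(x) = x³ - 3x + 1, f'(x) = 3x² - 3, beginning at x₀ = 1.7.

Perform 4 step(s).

f(x) = x³ - 3x + 1
f'(x) = 3x² - 3
x₀ = 1.7

Newton-Raphson formula: x_{n+1} = x_n - f(x_n)/f'(x_n)

Iteration 1:
  f(1.700000) = 0.813000
  f'(1.700000) = 5.670000
  x_1 = 1.700000 - 0.813000/5.670000 = 1.556614
Iteration 2:
  f(1.556614) = 0.101906
  f'(1.556614) = 4.269139
  x_2 = 1.556614 - 0.101906/4.269139 = 1.532743
Iteration 3:
  f(1.532743) = 0.002647
  f'(1.532743) = 4.047907
  x_3 = 1.532743 - 0.002647/4.047907 = 1.532089
Iteration 4:
  f(1.532089) = 0.000002
  f'(1.532089) = 4.041894
  x_4 = 1.532089 - 0.000002/4.041894 = 1.532089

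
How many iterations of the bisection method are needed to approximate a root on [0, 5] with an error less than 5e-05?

We need (b-a)/2^n ≤ 5e-05
(5 - 0)/2^n ≤ 5e-05
5/2^n ≤ 5e-05
2^n ≥ 100000
n ≥ log₂(100000) = 16.61
n ≥ 17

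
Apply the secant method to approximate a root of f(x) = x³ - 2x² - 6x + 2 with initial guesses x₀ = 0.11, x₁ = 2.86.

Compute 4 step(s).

f(x) = x³ - 2x² - 6x + 2
x₀ = 0.11, x₁ = 2.86

Secant formula: x_{n+1} = x_n - f(x_n)(x_n - x_{n-1})/(f(x_n) - f(x_{n-1}))

Iteration 1:
  f(0.110000) = 1.317131
  f(2.860000) = -8.125544
  x_2 = 2.860000 - (-8.125544)×(2.860000 - 0.110000)/(-8.125544 - 1.317131)
       = 0.493589
Iteration 2:
  f(2.860000) = -8.125544
  f(0.493589) = -1.328544
  x_3 = 0.493589 - (-1.328544)×(0.493589 - 2.860000)/(-1.328544 - (-8.125544))
       = 0.031050
Iteration 3:
  f(0.493589) = -1.328544
  f(0.031050) = 1.811802
  x_4 = 0.031050 - 1.811802×(0.031050 - 0.493589)/(1.811802 - (-1.328544))
       = 0.297909
Iteration 4:
  f(0.031050) = 1.811802
  f(0.297909) = 0.061485
  x_5 = 0.297909 - 0.061485×(0.297909 - 0.031050)/(0.061485 - 1.811802)
       = 0.307283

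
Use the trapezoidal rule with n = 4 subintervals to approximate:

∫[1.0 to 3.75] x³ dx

f(x) = x³
a = 1.0, b = 3.75, n = 4
h = (b - a)/n = 0.687500

Trapezoidal rule: (h/2)[f(x₀) + 2f(x₁) + 2f(x₂) + ... + f(xₙ)]

x_0 = 1.0000, f(x_0) = 1.000000, coefficient = 1
x_1 = 1.6875, f(x_1) = 4.805420, coefficient = 2
x_2 = 2.3750, f(x_2) = 13.396484, coefficient = 2
x_3 = 3.0625, f(x_3) = 28.722900, coefficient = 2
x_4 = 3.7500, f(x_4) = 52.734375, coefficient = 1

I ≈ (0.687500/2) × 147.583984 = 50.731995
Exact value: 49.188477
Error: 1.543518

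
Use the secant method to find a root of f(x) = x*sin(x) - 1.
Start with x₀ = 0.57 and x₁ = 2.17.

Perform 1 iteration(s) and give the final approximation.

f(x) = x*sin(x) - 1
x₀ = 0.57, x₁ = 2.17

Secant formula: x_{n+1} = x_n - f(x_n)(x_n - x_{n-1})/(f(x_n) - f(x_{n-1}))

Iteration 1:
  f(0.570000) = -0.692410
  f(2.170000) = 0.791953
  x_2 = 2.170000 - 0.791953×(2.170000 - 0.570000)/(0.791953 - (-0.692410))
       = 1.316351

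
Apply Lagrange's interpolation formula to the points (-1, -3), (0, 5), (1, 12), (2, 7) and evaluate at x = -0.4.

Lagrange interpolation formula:
P(x) = Σ yᵢ × Lᵢ(x)
where Lᵢ(x) = Π_{j≠i} (x - xⱼ)/(xᵢ - xⱼ)

L_0(-0.4) = (-0.4 - 0)/(-1 - 0) × (-0.4 - 1)/(-1 - 1) × (-0.4 - 2)/(-1 - 2) = 0.224000
L_1(-0.4) = (-0.4 - (-1))/(0 - (-1)) × (-0.4 - 1)/(0 - 1) × (-0.4 - 2)/(0 - 2) = 1.008000
L_2(-0.4) = (-0.4 - (-1))/(1 - (-1)) × (-0.4 - 0)/(1 - 0) × (-0.4 - 2)/(1 - 2) = -0.288000
L_3(-0.4) = (-0.4 - (-1))/(2 - (-1)) × (-0.4 - 0)/(2 - 0) × (-0.4 - 1)/(2 - 1) = 0.056000

P(-0.4) = (-3)×L_0(-0.4) + 5×L_1(-0.4) + 12×L_2(-0.4) + 7×L_3(-0.4)
P(-0.4) = 1.304000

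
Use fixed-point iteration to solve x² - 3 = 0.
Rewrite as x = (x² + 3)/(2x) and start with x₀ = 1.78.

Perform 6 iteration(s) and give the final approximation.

Equation: x² - 3 = 0
Fixed-point form: x = (x² + 3)/(2x)
x₀ = 1.78

x_1 = g(1.780000) = 1.732697
x_2 = g(1.732697) = 1.732051
x_3 = g(1.732051) = 1.732051
x_4 = g(1.732051) = 1.732051
x_5 = g(1.732051) = 1.732051
x_6 = g(1.732051) = 1.732051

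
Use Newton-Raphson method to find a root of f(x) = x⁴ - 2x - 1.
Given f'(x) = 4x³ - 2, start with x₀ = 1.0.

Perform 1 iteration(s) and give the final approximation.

f(x) = x⁴ - 2x - 1
f'(x) = 4x³ - 2
x₀ = 1.0

Newton-Raphson formula: x_{n+1} = x_n - f(x_n)/f'(x_n)

Iteration 1:
  f(1.000000) = -2.000000
  f'(1.000000) = 2.000000
  x_1 = 1.000000 - (-2.000000)/2.000000 = 2.000000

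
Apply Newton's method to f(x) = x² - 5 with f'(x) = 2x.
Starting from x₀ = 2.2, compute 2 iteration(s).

f(x) = x² - 5
f'(x) = 2x
x₀ = 2.2

Newton-Raphson formula: x_{n+1} = x_n - f(x_n)/f'(x_n)

Iteration 1:
  f(2.200000) = -0.160000
  f'(2.200000) = 4.400000
  x_1 = 2.200000 - (-0.160000)/4.400000 = 2.236364
Iteration 2:
  f(2.236364) = 0.001322
  f'(2.236364) = 4.472727
  x_2 = 2.236364 - 0.001322/4.472727 = 2.236068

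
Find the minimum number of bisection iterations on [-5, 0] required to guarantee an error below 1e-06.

We need (b-a)/2^n ≤ 1e-06
(0 - (-5))/2^n ≤ 1e-06
5/2^n ≤ 1e-06
2^n ≥ 5000000
n ≥ log₂(5000000) = 22.25
n ≥ 23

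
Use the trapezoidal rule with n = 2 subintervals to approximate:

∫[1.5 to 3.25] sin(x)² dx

f(x) = sin(x)²
a = 1.5, b = 3.25, n = 2
h = (b - a)/n = 0.875000

Trapezoidal rule: (h/2)[f(x₀) + 2f(x₁) + 2f(x₂) + ... + f(xₙ)]

x_0 = 1.5000, f(x_0) = 0.994996, coefficient = 1
x_1 = 2.3750, f(x_1) = 0.481199, coefficient = 2
x_2 = 3.2500, f(x_2) = 0.011706, coefficient = 1

I ≈ (0.875000/2) × 1.969100 = 0.861481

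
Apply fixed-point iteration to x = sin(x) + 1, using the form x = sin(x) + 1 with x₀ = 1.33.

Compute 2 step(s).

Equation: x = sin(x) + 1
Fixed-point form: x = sin(x) + 1
x₀ = 1.33

x_1 = g(1.330000) = 1.971148
x_2 = g(1.971148) = 1.920924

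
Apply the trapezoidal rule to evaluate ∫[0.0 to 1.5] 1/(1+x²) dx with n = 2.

f(x) = 1/(1+x²)
a = 0.0, b = 1.5, n = 2
h = (b - a)/n = 0.750000

Trapezoidal rule: (h/2)[f(x₀) + 2f(x₁) + 2f(x₂) + ... + f(xₙ)]

x_0 = 0.0000, f(x_0) = 1.000000, coefficient = 1
x_1 = 0.7500, f(x_1) = 0.640000, coefficient = 2
x_2 = 1.5000, f(x_2) = 0.307692, coefficient = 1

I ≈ (0.750000/2) × 2.587692 = 0.970385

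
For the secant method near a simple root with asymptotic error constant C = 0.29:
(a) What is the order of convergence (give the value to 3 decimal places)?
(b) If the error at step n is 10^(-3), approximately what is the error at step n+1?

(a) Secant method has superlinear convergence with order φ = (1+√5)/2 ≈ 1.618.
    This means |e_{n+1}| ≈ C|e_n|^1.618.

(b) With |e_n| = 10^(-3) and C = 0.29:
    |e_{n+1}| ≈ 0.29 × (10^(-3))^1.618 = 0.29 × 10^(-4.85)

(a) ≈ 1.618 (golden ratio); (b) |e_{n+1}| ≈ 4.058e-06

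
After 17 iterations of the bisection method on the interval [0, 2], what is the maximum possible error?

Bisection error bound: |error| ≤ (b-a)/2^n
|error| ≤ (2 - 0)/2^17 = 2/2^17
|error| ≤ 0.0000152588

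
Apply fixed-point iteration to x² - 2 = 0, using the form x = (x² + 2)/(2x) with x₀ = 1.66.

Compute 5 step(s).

Equation: x² - 2 = 0
Fixed-point form: x = (x² + 2)/(2x)
x₀ = 1.66

x_1 = g(1.660000) = 1.432410
x_2 = g(1.432410) = 1.414329
x_3 = g(1.414329) = 1.414214
x_4 = g(1.414214) = 1.414214
x_5 = g(1.414214) = 1.414214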